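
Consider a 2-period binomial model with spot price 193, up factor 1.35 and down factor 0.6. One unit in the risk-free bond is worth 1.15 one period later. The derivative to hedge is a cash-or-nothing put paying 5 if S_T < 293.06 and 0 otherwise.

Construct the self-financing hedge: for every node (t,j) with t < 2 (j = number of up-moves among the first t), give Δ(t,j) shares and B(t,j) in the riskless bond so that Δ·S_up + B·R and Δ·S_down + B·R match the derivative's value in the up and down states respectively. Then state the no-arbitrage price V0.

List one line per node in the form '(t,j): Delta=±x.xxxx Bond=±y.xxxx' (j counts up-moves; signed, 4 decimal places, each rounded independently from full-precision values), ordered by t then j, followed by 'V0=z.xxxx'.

(0,0): Delta=-0.0220 Bond=5.9987
(1,0): Delta=0.0000 Bond=4.3478
(1,1): Delta=-0.0256 Bond=7.8261
V0=1.7475

No-arbitrage ⇒ martingale measure with p* = (R−d)/(u−d) = 0.7333.
At expiry t=2: V(2,0)=5.0000, V(2,1)=5.0000, V(2,2)=0.0000
Node (1,0) S=115.8000: V=(p*·5.0000+(1−p*)·5.0000)/1.15=4.3478; Δ=(5.0000−5.0000)/(156.3300−69.4800)=0.0000; B=V−Δ·S=4.3478
Node (1,1) S=260.5500: V=(p*·0.0000+(1−p*)·5.0000)/1.15=1.1594; Δ=(0.0000−5.0000)/(351.7425−156.3300)=-0.0256; B=V−Δ·S=7.8261
Node (0,0) S=193.0000: V=(p*·1.1594+(1−p*)·4.3478)/1.15=1.7475; Δ=(1.1594−4.3478)/(260.5500−115.8000)=-0.0220; B=V−Δ·S=5.9987
Each (Δ,B) replicates both successor values, so the strategy is self-financing and V0 is arbitrage-free.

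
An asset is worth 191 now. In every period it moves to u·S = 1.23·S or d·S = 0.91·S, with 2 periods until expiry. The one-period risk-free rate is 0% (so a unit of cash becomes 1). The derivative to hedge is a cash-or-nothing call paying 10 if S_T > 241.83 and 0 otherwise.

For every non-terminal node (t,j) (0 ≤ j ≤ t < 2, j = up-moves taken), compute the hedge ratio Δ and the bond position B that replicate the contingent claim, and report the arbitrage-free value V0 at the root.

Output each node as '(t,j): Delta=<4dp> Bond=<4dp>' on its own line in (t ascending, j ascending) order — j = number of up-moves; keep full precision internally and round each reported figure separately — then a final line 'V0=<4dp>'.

The replicating-portfolio and risk-neutral prices coincide; use p* = (1−0.91)/(1.23−0.91) = 0.2812 for the latter.
Terminal payoffs: V(2,0)=0.0000, V(2,1)=0.0000, V(2,2)=10.0000
(1,0): S=173.8100. Δ = (V_up−V_dn)/(S_up−S_dn) = (0.0000−0.0000)/(213.7863−158.1671) = 0.0000. V = [p*·0.0000 + (1−p*)·0.0000]/1 = 0.0000. B = V − Δ·S = 0.0000.
(1,1): S=234.9300. Δ = (V_up−V_dn)/(S_up−S_dn) = (10.0000−0.0000)/(288.9639−213.7863) = 0.1330. V = [p*·10.0000 + (1−p*)·0.0000]/1 = 2.8125. B = V − Δ·S = -28.4375.
(0,0): S=191.0000. Δ = (V_up−V_dn)/(S_up−S_dn) = (2.8125−0.0000)/(234.9300−173.8100) = 0.0460. V = [p*·2.8125 + (1−p*)·0.0000]/1 = 0.7910. B = V − Δ·S = -7.9980.
The time-0 hedge costs 0.7910, which is the no-arbitrage price.

(0,0): Delta=0.0460 Bond=-7.9980
(1,0): Delta=0.0000 Bond=0.0000
(1,1): Delta=0.1330 Bond=-28.4375
V0=0.7910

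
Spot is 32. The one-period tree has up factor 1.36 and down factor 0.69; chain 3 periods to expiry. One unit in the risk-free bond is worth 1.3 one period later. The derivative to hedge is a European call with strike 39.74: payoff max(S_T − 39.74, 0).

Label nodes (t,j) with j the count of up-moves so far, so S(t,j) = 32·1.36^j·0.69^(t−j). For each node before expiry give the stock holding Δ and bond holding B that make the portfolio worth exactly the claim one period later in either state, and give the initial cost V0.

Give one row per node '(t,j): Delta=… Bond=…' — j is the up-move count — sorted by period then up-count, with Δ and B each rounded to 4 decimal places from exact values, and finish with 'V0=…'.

(0,0): Delta=0.9121 Bond=-15.0777
(1,0): Delta=0.0520 Bond=-0.6098
(1,1): Delta=0.9551 Bond=-21.4690
(2,0): Delta=0.0000 Bond=0.0000
(2,1): Delta=0.0546 Bond=-0.8708
(2,2): Delta=1.0000 Bond=-30.5692
V0=14.1109

Since d<R<u, set p* = (R−d)/(u−d) = 0.9104; price each node as the discounted p*-expectation of its children.
Terminal payoffs: V(3,0)=0.0000, V(3,1)=0.0000, V(3,2)=1.0992, V(3,3)=40.7546
(2,0): S=15.2352. Δ = (V_up−V_dn)/(S_up−S_dn) = (0.0000−0.0000)/(20.7199−10.5123) = 0.0000. V = [p*·0.0000 + (1−p*)·0.0000]/1.3 = 0.0000. B = V − Δ·S = 0.0000.
(2,1): S=30.0288. Δ = (V_up−V_dn)/(S_up−S_dn) = (1.0992−0.0000)/(40.8392−20.7199) = 0.0546. V = [p*·1.0992 + (1−p*)·0.0000]/1.3 = 0.7698. B = V − Δ·S = -0.8708.
(2,2): S=59.1872. Δ = (V_up−V_dn)/(S_up−S_dn) = (40.7546−1.0992)/(80.4946−40.8392) = 1.0000. V = [p*·40.7546 + (1−p*)·1.0992]/1.3 = 28.6180. B = V − Δ·S = -30.5692.
(1,0): S=22.0800. Δ = (V_up−V_dn)/(S_up−S_dn) = (0.7698−0.0000)/(30.0288−15.2352) = 0.0520. V = [p*·0.7698 + (1−p*)·0.0000]/1.3 = 0.5391. B = V − Δ·S = -0.6098.
(1,1): S=43.5200. Δ = (V_up−V_dn)/(S_up−S_dn) = (28.6180−0.7698)/(59.1872−30.0288) = 0.9551. V = [p*·28.6180 + (1−p*)·0.7698]/1.3 = 20.0955. B = V − Δ·S = -21.4690.
(0,0): S=32.0000. Δ = (V_up−V_dn)/(S_up−S_dn) = (20.0955−0.5391)/(43.5200−22.0800) = 0.9121. V = [p*·20.0955 + (1−p*)·0.5391]/1.3 = 14.1109. B = V − Δ·S = -15.0777.
The time-0 hedge costs 14.1109, which is the no-arbitrage price.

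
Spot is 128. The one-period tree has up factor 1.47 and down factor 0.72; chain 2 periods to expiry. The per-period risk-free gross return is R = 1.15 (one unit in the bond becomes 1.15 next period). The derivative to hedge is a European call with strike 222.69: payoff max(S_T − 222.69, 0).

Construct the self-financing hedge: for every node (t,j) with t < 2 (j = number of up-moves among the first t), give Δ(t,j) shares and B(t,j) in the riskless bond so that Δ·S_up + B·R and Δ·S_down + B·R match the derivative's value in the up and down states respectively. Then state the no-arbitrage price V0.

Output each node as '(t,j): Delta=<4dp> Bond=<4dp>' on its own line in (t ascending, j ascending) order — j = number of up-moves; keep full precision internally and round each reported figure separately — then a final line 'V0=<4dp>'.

(0,0): Delta=0.2799 Bond=-22.4343
(1,0): Delta=0.0000 Bond=0.0000
(1,1): Delta=0.3820 Bond=-44.9991
V0=13.3983

The replicating-portfolio and risk-neutral prices coincide; use p* = (1.15−0.72)/(1.47−0.72) = 0.5733 for the latter.
Terminal payoffs: V(2,0)=0.0000, V(2,1)=0.0000, V(2,2)=53.9052
(1,0): S=92.1600. Δ = (V_up−V_dn)/(S_up−S_dn) = (0.0000−0.0000)/(135.4752−66.3552) = 0.0000. V = [p*·0.0000 + (1−p*)·0.0000]/1.15 = 0.0000. B = V − Δ·S = 0.0000.
(1,1): S=188.1600. Δ = (V_up−V_dn)/(S_up−S_dn) = (53.9052−0.0000)/(276.5952−135.4752) = 0.3820. V = [p*·53.9052 + (1−p*)·0.0000]/1.15 = 26.8745. B = V − Δ·S = -44.9991.
(0,0): S=128.0000. Δ = (V_up−V_dn)/(S_up−S_dn) = (26.8745−0.0000)/(188.1600−92.1600) = 0.2799. V = [p*·26.8745 + (1−p*)·0.0000]/1.15 = 13.3983. B = V − Δ·S = -22.4343.
Root portfolio cost Δ·128+B reproduces V0=13.3983.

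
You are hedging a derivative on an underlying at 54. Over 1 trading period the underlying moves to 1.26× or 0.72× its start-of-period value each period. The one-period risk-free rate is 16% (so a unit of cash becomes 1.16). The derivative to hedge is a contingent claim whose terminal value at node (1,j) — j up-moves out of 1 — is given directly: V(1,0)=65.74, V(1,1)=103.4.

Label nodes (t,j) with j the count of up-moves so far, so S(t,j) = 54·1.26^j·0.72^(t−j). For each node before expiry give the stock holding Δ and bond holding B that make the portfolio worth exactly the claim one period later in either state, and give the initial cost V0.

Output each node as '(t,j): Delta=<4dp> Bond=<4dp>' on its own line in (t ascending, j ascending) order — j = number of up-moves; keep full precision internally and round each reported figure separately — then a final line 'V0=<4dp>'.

(0,0): Delta=1.2915 Bond=13.3851
V0=83.1258

Since d<R<u, set p* = (R−d)/(u−d) = 0.8148; price each node as the discounted p*-expectation of its children.
Terminal values V(1,·): V(1,0)=65.7400, V(1,1)=103.4000
Node (0,0) S=54.0000: V=(p*·103.4000+(1−p*)·65.7400)/1.16=83.1258; Δ=(103.4000−65.7400)/(68.0400−38.8800)=1.2915; B=V−Δ·S=13.3851
Root portfolio cost Δ·54+B reproduces V0=83.1258.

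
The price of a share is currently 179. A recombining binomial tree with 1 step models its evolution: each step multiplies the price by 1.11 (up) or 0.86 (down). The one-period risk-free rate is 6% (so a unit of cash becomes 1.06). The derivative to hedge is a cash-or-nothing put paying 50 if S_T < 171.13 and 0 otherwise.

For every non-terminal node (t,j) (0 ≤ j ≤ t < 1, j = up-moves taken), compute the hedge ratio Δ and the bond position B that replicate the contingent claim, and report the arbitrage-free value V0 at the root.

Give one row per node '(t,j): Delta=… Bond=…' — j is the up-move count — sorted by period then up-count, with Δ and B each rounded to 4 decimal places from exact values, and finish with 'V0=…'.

Risk-neutral probability p* = (R−d)/(u−d) = (1.06−0.86)/(1.11−0.86) = 0.8000.
Terminal payoffs: V(1,0)=50.0000, V(1,1)=0.0000
(0,0): S=179.0000. Δ = (V_up−V_dn)/(S_up−S_dn) = (0.0000−50.0000)/(198.6900−153.9400) = -1.1173. V = [p*·0.0000 + (1−p*)·50.0000]/1.06 = 9.4340. B = V − Δ·S = 209.4340.
Self-financing check: at every node Δ·S+B equals the discounted successor values.

(0,0): Delta=-1.1173 Bond=209.4340
V0=9.4340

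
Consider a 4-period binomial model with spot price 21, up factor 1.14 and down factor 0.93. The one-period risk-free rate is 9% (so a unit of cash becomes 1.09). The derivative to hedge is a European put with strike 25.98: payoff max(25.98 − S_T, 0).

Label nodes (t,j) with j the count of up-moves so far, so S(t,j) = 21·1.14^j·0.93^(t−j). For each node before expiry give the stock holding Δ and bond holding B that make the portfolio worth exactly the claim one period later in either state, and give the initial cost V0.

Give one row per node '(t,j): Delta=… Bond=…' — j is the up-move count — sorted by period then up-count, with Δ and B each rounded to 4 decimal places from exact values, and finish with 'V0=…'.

(0,0): Delta=-0.2795 Bond=6.4212
(1,0): Delta=-0.6480 Bond=14.1962
(1,1): Delta=-0.1856 Bond=4.7500
(2,0): Delta=-1.0000 Bond=21.8668
(2,1): Delta=-0.5583 Bond=13.4760
(2,2): Delta=-0.0905 Bond=2.5843
(3,0): Delta=-1.0000 Bond=23.8349
(3,1): Delta=-1.0000 Bond=23.8349
(3,2): Delta=-0.4457 Bond=11.8308
(3,3): Delta=0.0000 Bond=0.0000
V0=0.5516

The replicating-portfolio and risk-neutral prices coincide; use p* = (1.09−0.93)/(1.14−0.93) = 0.7619 for the latter.
Terminal payoffs: V(4,0)=10.2709, V(4,1)=6.7237, V(4,2)=2.3755, V(4,3)=0.0000, V(4,4)=0.0000
  t=3,j=0: stock 16.8915 → up 19.2563 (V=6.7237), down 15.7091 (V=10.2709). Price 6.9434; hedge Δ=-1.0000, bond B=23.8349.
  t=3,j=1: stock 20.7057 → up 23.6045 (V=2.3755), down 19.2563 (V=6.7237). Price 3.1292; hedge Δ=-1.0000, bond B=23.8349.
  t=3,j=2: stock 25.3812 → up 28.9346 (V=0.0000), down 23.6045 (V=2.3755). Price 0.5189; hedge Δ=-0.4457, bond B=11.8308.
  t=3,j=3: stock 31.1124 → up 35.4682 (V=0.0000), down 28.9346 (V=0.0000). Price 0.0000; hedge Δ=0.0000, bond B=0.0000.
  t=2,j=0: stock 18.1629 → up 20.7057 (V=3.1292), down 16.8915 (V=6.9434). Price 3.7039; hedge Δ=-1.0000, bond B=21.8668.
  t=2,j=1: stock 22.2642 → up 25.3812 (V=0.5189), down 20.7057 (V=3.1292). Price 1.0462; hedge Δ=-0.5583, bond B=13.4760.
  t=2,j=2: stock 27.2916 → up 31.1124 (V=0.0000), down 25.3812 (V=0.5189). Price 0.1133; hedge Δ=-0.0905, bond B=2.5843.
  t=1,j=0: stock 19.5300 → up 22.2642 (V=1.0462), down 18.1629 (V=3.7039). Price 1.5404; hedge Δ=-0.6480, bond B=14.1962.
  t=1,j=1: stock 23.9400 → up 27.2916 (V=0.1133), down 22.2642 (V=1.0462). Price 0.3078; hedge Δ=-0.1856, bond B=4.7500.
  t=0,j=0: stock 21.0000 → up 23.9400 (V=0.3078), down 19.5300 (V=1.5404). Price 0.5516; hedge Δ=-0.2795, bond B=6.4212.
Self-financing check: at every node Δ·S+B equals the discounted successor values.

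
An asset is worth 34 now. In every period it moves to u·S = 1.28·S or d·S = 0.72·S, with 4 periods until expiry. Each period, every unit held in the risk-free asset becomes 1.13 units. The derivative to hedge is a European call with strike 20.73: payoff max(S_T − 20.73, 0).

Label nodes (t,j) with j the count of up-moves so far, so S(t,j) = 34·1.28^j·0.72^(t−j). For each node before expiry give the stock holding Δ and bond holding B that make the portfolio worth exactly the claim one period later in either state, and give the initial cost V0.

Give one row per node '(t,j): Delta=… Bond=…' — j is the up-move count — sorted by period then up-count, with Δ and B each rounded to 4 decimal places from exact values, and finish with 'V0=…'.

(0,0): Delta=0.9693 Bond=-11.4787
(1,0): Delta=0.8704 Bond=-10.5487
(1,1): Delta=0.9897 Bond=-13.8570
(2,0): Delta=0.5348 Bond=-6.0065
(2,1): Delta=0.9394 Bond=-14.0836
(2,2): Delta=1.0000 Bond=-16.2346
(3,0): Delta=0.0000 Bond=0.0000
(3,1): Delta=0.6449 Bond=-9.2705
(3,2): Delta=1.0000 Bond=-18.3451
(3,3): Delta=1.0000 Bond=-18.3451
V0=21.4774

No-arbitrage ⇒ martingale measure with p* = (R−d)/(u−d) = 0.7321.
Terminal payoffs: V(4,0)=0.0000, V(4,1)=0.0000, V(4,2)=8.1478, V(4,3)=30.6083, V(4,4)=70.5381
(3,0): S=12.6904. Δ = (V_up−V_dn)/(S_up−S_dn) = (0.0000−0.0000)/(16.2438−9.1371) = 0.0000. V = [p*·0.0000 + (1−p*)·0.0000]/1.13 = 0.0000. B = V − Δ·S = 0.0000.
(3,1): S=22.5608. Δ = (V_up−V_dn)/(S_up−S_dn) = (8.1478−0.0000)/(28.8778−16.2438) = 0.6449. V = [p*·8.1478 + (1−p*)·0.0000]/1.13 = 5.2791. B = V − Δ·S = -9.2705.
(3,2): S=40.1080. Δ = (V_up−V_dn)/(S_up−S_dn) = (30.6083−8.1478)/(51.3383−28.8778) = 1.0000. V = [p*·30.6083 + (1−p*)·8.1478]/1.13 = 21.7629. B = V − Δ·S = -18.3451.
(3,3): S=71.3032. Δ = (V_up−V_dn)/(S_up−S_dn) = (70.5381−30.6083)/(91.2681−51.3383) = 1.0000. V = [p*·70.5381 + (1−p*)·30.6083]/1.13 = 52.9580. B = V − Δ·S = -18.3451.
(2,0): S=17.6256. Δ = (V_up−V_dn)/(S_up−S_dn) = (5.2791−0.0000)/(22.5608−12.6904) = 0.5348. V = [p*·5.2791 + (1−p*)·0.0000]/1.13 = 3.4204. B = V − Δ·S = -6.0065.
(2,1): S=31.3344. Δ = (V_up−V_dn)/(S_up−S_dn) = (21.7629−5.2791)/(40.1080−22.5608) = 0.9394. V = [p*·21.7629 + (1−p*)·5.2791]/1.13 = 15.3518. B = V − Δ·S = -14.0836.
(2,2): S=55.7056. Δ = (V_up−V_dn)/(S_up−S_dn) = (52.9580−21.7629)/(71.3032−40.1080) = 1.0000. V = [p*·52.9580 + (1−p*)·21.7629]/1.13 = 39.4710. B = V − Δ·S = -16.2346.
(1,0): S=24.4800. Δ = (V_up−V_dn)/(S_up−S_dn) = (15.3518−3.4204)/(31.3344−17.6256) = 0.8704. V = [p*·15.3518 + (1−p*)·3.4204]/1.13 = 10.7574. B = V − Δ·S = -10.5487.
(1,1): S=43.5200. Δ = (V_up−V_dn)/(S_up−S_dn) = (39.4710−15.3518)/(55.7056−31.3344) = 0.9897. V = [p*·39.4710 + (1−p*)·15.3518]/1.13 = 29.2128. B = V − Δ·S = -13.8570.
(0,0): S=34.0000. Δ = (V_up−V_dn)/(S_up−S_dn) = (29.2128−10.7574)/(43.5200−24.4800) = 0.9693. V = [p*·29.2128 + (1−p*)·10.7574]/1.13 = 21.4774. B = V − Δ·S = -11.4787.
Self-financing check: at every node Δ·S+B equals the discounted successor values.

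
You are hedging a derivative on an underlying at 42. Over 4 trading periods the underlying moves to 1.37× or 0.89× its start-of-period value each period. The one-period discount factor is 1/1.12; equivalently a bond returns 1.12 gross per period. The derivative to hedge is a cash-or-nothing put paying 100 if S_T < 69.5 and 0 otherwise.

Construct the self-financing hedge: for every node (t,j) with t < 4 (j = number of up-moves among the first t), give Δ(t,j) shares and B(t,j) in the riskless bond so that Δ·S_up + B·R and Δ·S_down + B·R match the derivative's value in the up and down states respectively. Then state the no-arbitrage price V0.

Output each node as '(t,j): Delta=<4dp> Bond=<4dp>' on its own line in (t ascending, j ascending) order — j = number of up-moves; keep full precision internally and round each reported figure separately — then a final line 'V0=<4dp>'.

(0,0): Delta=-1.2666 Bond=98.8337
(1,0): Delta=-1.0201 Bond=101.4798
(1,1): Delta=-1.4407 Bond=120.7089
(2,0): Delta=0.0000 Bond=79.7194
(2,1): Delta=-1.7405 Bond=150.5465
(2,2): Delta=-1.2290 Bond=118.5065
(3,0): Delta=0.0000 Bond=89.2857
(3,1): Delta=0.0000 Bond=89.2857
(3,2): Delta=-2.9695 Bond=254.8363
(3,3): Delta=0.0000 Bond=0.0000
V0=45.6354

Risk-neutral probability p* = (R−d)/(u−d) = (1.12−0.89)/(1.37−0.89) = 0.4792.
At expiry t=4: V(4,0)=100.0000, V(4,1)=100.0000, V(4,2)=100.0000, V(4,3)=0.0000, V(4,4)=0.0000
Node (3,0) S=29.6087: V=(p*·100.0000+(1−p*)·100.0000)/1.12=89.2857; Δ=(100.0000−100.0000)/(40.5639−26.3517)=0.0000; B=V−Δ·S=89.2857
Node (3,1) S=45.5774: V=(p*·100.0000+(1−p*)·100.0000)/1.12=89.2857; Δ=(100.0000−100.0000)/(62.4411−40.5639)=0.0000; B=V−Δ·S=89.2857
Node (3,2) S=70.1585: V=(p*·0.0000+(1−p*)·100.0000)/1.12=46.5030; Δ=(0.0000−100.0000)/(96.1172−62.4411)=-2.9695; B=V−Δ·S=254.8363
Node (3,3) S=107.9968: V=(p*·0.0000+(1−p*)·0.0000)/1.12=0.0000; Δ=(0.0000−0.0000)/(147.9557−96.1172)=0.0000; B=V−Δ·S=0.0000
Node (2,0) S=33.2682: V=(p*·89.2857+(1−p*)·89.2857)/1.12=79.7194; Δ=(89.2857−89.2857)/(45.5774−29.6087)=0.0000; B=V−Δ·S=79.7194
Node (2,1) S=51.2106: V=(p*·46.5030+(1−p*)·89.2857)/1.12=61.4158; Δ=(46.5030−89.2857)/(70.1585−45.5774)=-1.7405; B=V−Δ·S=150.5465
Node (2,2) S=78.8298: V=(p*·0.0000+(1−p*)·46.5030)/1.12=21.6253; Δ=(0.0000−46.5030)/(107.9968−70.1585)=-1.2290; B=V−Δ·S=118.5065
Node (1,0) S=37.3800: V=(p*·61.4158+(1−p*)·79.7194)/1.12=63.3472; Δ=(61.4158−79.7194)/(51.2106−33.2682)=-1.0201; B=V−Δ·S=101.4798
Node (1,1) S=57.5400: V=(p*·21.6253+(1−p*)·61.4158)/1.12=37.8120; Δ=(21.6253−61.4158)/(78.8298−51.2106)=-1.4407; B=V−Δ·S=120.7089
Node (0,0) S=42.0000: V=(p*·37.8120+(1−p*)·63.3472)/1.12=45.6354; Δ=(37.8120−63.3472)/(57.5400−37.3800)=-1.2666; B=V−Δ·S=98.8337
Each (Δ,B) replicates both successor values, so the strategy is self-financing and V0 is arbitrage-free.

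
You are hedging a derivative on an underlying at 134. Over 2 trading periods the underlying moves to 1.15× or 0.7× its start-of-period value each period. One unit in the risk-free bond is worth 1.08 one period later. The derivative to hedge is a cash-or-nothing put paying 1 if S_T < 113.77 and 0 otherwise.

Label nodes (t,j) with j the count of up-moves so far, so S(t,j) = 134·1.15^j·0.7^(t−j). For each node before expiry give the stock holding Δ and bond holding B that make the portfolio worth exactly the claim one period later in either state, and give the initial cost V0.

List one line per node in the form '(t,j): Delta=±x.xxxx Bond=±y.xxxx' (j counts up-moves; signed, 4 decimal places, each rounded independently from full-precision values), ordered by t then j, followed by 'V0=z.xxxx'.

(0,0): Delta=-0.0130 Bond=1.9835
(1,0): Delta=0.0000 Bond=0.9259
(1,1): Delta=-0.0144 Bond=2.3663
V0=0.2460

Risk-neutral probability p* = (R−d)/(u−d) = (1.08−0.7)/(1.15−0.7) = 0.8444.
Terminal values V(2,·): V(2,0)=1.0000, V(2,1)=1.0000, V(2,2)=0.0000
  t=1,j=0: stock 93.8000 → up 107.8700 (V=1.0000), down 65.6600 (V=1.0000). Price 0.9259; hedge Δ=0.0000, bond B=0.9259.
  t=1,j=1: stock 154.1000 → up 177.2150 (V=0.0000), down 107.8700 (V=1.0000). Price 0.1440; hedge Δ=-0.0144, bond B=2.3663.
  t=0,j=0: stock 134.0000 → up 154.1000 (V=0.1440), down 93.8000 (V=0.9259). Price 0.2460; hedge Δ=-0.0130, bond B=1.9835.
Root portfolio cost Δ·134+B reproduces V0=0.2460.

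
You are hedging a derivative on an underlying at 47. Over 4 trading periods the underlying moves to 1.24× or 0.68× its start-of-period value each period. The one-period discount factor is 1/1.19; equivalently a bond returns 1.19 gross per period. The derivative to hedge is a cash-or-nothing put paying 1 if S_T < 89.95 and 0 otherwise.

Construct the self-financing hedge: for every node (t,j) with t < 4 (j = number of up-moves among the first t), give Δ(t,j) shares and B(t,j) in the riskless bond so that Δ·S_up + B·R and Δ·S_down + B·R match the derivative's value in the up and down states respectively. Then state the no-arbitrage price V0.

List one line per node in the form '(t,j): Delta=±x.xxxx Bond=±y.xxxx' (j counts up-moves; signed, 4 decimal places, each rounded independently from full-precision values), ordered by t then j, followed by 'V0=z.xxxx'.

(0,0): Delta=-0.0170 Bond=0.9561
(1,0): Delta=0.0000 Bond=0.5934
(1,1): Delta=-0.0179 Bond=1.1911
(2,0): Delta=0.0000 Bond=0.7062
(2,1): Delta=0.0000 Bond=0.7062
(2,2): Delta=-0.0189 Bond=1.4871
(3,0): Delta=0.0000 Bond=0.8403
(3,1): Delta=0.0000 Bond=0.8403
(3,2): Delta=0.0000 Bond=0.8403
(3,3): Delta=-0.0199 Bond=1.8607
V0=0.1556

No-arbitrage ⇒ martingale measure with p* = (R−d)/(u−d) = 0.9107.
Payoff layer (t=4): V(4,0)=1.0000, V(4,1)=1.0000, V(4,2)=1.0000, V(4,3)=1.0000, V(4,4)=0.0000
  t=3,j=0: stock 14.7783 → up 18.3251 (V=1.0000), down 10.0492 (V=1.0000). Price 0.8403; hedge Δ=0.0000, bond B=0.8403.
  t=3,j=1: stock 26.9487 → up 33.4164 (V=1.0000), down 18.3251 (V=1.0000). Price 0.8403; hedge Δ=0.0000, bond B=0.8403.
  t=3,j=2: stock 49.1417 → up 60.9357 (V=1.0000), down 33.4164 (V=1.0000). Price 0.8403; hedge Δ=0.0000, bond B=0.8403.
  t=3,j=3: stock 89.6113 → up 111.1180 (V=0.0000), down 60.9357 (V=1.0000). Price 0.0750; hedge Δ=-0.0199, bond B=1.8607.
  t=2,j=0: stock 21.7328 → up 26.9487 (V=0.8403), down 14.7783 (V=0.8403). Price 0.7062; hedge Δ=0.0000, bond B=0.7062.
  t=2,j=1: stock 39.6304 → up 49.1417 (V=0.8403), down 26.9487 (V=0.8403). Price 0.7062; hedge Δ=0.0000, bond B=0.7062.
  t=2,j=2: stock 72.2672 → up 89.6113 (V=0.0750), down 49.1417 (V=0.8403). Price 0.1205; hedge Δ=-0.0189, bond B=1.4871.
  t=1,j=0: stock 31.9600 → up 39.6304 (V=0.7062), down 21.7328 (V=0.7062). Price 0.5934; hedge Δ=0.0000, bond B=0.5934.
  t=1,j=1: stock 58.2800 → up 72.2672 (V=0.1205), down 39.6304 (V=0.7062). Price 0.1452; hedge Δ=-0.0179, bond B=1.1911.
  t=0,j=0: stock 47.0000 → up 58.2800 (V=0.1452), down 31.9600 (V=0.5934). Price 0.1556; hedge Δ=-0.0170, bond B=0.9561.
The time-0 hedge costs 0.1556, which is the no-arbitrage price.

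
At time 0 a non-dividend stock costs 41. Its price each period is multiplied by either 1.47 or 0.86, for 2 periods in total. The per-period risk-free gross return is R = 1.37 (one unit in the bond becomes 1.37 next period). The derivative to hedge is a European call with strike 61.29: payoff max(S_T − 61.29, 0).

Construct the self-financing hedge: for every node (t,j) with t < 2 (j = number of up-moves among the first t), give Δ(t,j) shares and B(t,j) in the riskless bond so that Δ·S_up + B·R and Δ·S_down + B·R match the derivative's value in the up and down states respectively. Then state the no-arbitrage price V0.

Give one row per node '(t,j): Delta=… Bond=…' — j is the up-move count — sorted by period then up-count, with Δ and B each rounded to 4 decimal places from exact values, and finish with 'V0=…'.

(0,0): Delta=0.6663 Bond=-17.1491
(1,0): Delta=0.0000 Bond=0.0000
(1,1): Delta=0.7427 Bond=-28.1009
V0=10.1698

Under the risk-neutral measure, an up-move has probability p* = (R−d)/(u−d) = 0.8361 and values discount at R = 1.37.
At expiry t=2: V(2,0)=0.0000, V(2,1)=0.0000, V(2,2)=27.3069
(1,0): S=35.2600. Δ = (V_up−V_dn)/(S_up−S_dn) = (0.0000−0.0000)/(51.8322−30.3236) = 0.0000. V = [p*·0.0000 + (1−p*)·0.0000]/1.37 = 0.0000. B = V − Δ·S = 0.0000.
(1,1): S=60.2700. Δ = (V_up−V_dn)/(S_up−S_dn) = (27.3069−0.0000)/(88.5969−51.8322) = 0.7427. V = [p*·27.3069 + (1−p*)·0.0000]/1.37 = 16.6645. B = V − Δ·S = -28.1009.
(0,0): S=41.0000. Δ = (V_up−V_dn)/(S_up−S_dn) = (16.6645−0.0000)/(60.2700−35.2600) = 0.6663. V = [p*·16.6645 + (1−p*)·0.0000]/1.37 = 10.1698. B = V − Δ·S = -17.1491.
Root portfolio cost Δ·41+B reproduces V0=10.1698.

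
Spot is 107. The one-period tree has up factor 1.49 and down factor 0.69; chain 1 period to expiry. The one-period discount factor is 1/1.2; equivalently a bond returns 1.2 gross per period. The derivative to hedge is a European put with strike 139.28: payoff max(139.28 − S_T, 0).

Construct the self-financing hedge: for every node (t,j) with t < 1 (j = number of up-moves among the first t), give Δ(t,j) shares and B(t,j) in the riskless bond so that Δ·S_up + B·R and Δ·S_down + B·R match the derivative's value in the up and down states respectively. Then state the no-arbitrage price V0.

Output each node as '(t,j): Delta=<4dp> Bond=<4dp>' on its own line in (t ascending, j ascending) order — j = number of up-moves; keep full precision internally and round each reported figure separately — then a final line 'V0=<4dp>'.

The replicating-portfolio and risk-neutral prices coincide; use p* = (1.2−0.69)/(1.49−0.69) = 0.6375 for the latter.
Terminal payoffs: V(1,0)=65.4500, V(1,1)=0.0000
  t=0,j=0: stock 107.0000 → up 159.4300 (V=0.0000), down 73.8300 (V=65.4500). Price 19.7714; hedge Δ=-0.7646, bond B=101.5839.
Check: Δ(0,0)·S0 + B(0,0) = 19.7714 = V0.

(0,0): Delta=-0.7646 Bond=101.5839
V0=19.7714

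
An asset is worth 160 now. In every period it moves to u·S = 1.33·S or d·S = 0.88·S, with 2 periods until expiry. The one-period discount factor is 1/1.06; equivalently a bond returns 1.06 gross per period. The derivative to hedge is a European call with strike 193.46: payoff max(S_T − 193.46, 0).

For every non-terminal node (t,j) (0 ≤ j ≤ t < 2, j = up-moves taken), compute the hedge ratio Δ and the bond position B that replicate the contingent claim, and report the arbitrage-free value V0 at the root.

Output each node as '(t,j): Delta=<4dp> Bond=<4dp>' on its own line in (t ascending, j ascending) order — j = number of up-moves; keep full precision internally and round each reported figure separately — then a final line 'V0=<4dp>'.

(0,0): Delta=0.4694 Bond=-62.3522
(1,0): Delta=0.0000 Bond=0.0000
(1,1): Delta=0.9353 Bond=-165.2334
V0=12.7539

Under the risk-neutral measure, an up-move has probability p* = (R−d)/(u−d) = 0.4000 and values discount at R = 1.06.
Payoff layer (t=2): V(2,0)=0.0000, V(2,1)=0.0000, V(2,2)=89.5640
  t=1,j=0: stock 140.8000 → up 187.2640 (V=0.0000), down 123.9040 (V=0.0000). Price 0.0000; hedge Δ=0.0000, bond B=0.0000.
  t=1,j=1: stock 212.8000 → up 283.0240 (V=89.5640), down 187.2640 (V=0.0000). Price 33.7977; hedge Δ=0.9353, bond B=-165.2334.
  t=0,j=0: stock 160.0000 → up 212.8000 (V=33.7977), down 140.8000 (V=0.0000). Price 12.7539; hedge Δ=0.4694, bond B=-62.3522.
Self-financing check: at every node Δ·S+B equals the discounted successor values.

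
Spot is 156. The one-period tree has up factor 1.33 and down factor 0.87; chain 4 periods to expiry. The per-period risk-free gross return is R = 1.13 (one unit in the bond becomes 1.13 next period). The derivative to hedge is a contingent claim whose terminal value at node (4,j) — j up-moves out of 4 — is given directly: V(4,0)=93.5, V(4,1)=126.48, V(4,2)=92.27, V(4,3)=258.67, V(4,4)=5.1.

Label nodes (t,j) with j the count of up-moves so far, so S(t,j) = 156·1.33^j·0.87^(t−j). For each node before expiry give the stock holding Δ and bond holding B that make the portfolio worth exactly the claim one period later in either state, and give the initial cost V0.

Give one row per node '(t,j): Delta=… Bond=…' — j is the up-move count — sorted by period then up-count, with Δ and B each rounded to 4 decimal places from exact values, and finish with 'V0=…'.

(0,0): Delta=0.1477 Bond=64.0629
(1,0): Delta=0.5341 Bond=19.9488
(1,1): Delta=-0.0467 Bond=112.7312
(2,0): Delta=-0.0814 Bond=95.2241
(2,1): Delta=0.8439 Bond=-33.3670
(2,2): Delta=-0.4948 Bond=251.0426
(3,0): Delta=0.6979 Bond=27.5441
(3,1): Delta=-0.4736 Bond=169.1872
(3,2): Delta=1.5068 Bond=-196.8523
(3,3): Delta=-1.5020 Bond=653.3169
V0=87.1094

No-arbitrage ⇒ martingale measure with p* = (R−d)/(u−d) = 0.5652.
At expiry t=4: V(4,0)=93.5000, V(4,1)=126.4800, V(4,2)=92.2700, V(4,3)=258.6700, V(4,4)=5.1000
  t=3,j=0: stock 102.7265 → up 136.6262 (V=126.4800), down 89.3720 (V=93.5000). Price 99.2397; hedge Δ=0.6979, bond B=27.5441.
  t=3,j=1: stock 157.0416 → up 208.8653 (V=92.2700), down 136.6262 (V=126.4800). Price 94.8176; hedge Δ=-0.4736, bond B=169.1872.
  t=3,j=2: stock 240.0751 → up 319.2999 (V=258.6700), down 208.8653 (V=92.2700). Price 164.8869; hedge Δ=1.5068, bond B=-196.8523.
  t=3,j=3: stock 367.0114 → up 488.1251 (V=5.1000), down 319.2999 (V=258.6700). Price 102.0777; hedge Δ=-1.5020, bond B=653.3169.
  t=2,j=0: stock 118.0764 → up 157.0416 (V=94.8176), down 102.7265 (V=99.2397). Price 85.6109; hedge Δ=-0.0814, bond B=95.2241.
  t=2,j=1: stock 180.5076 → up 240.0751 (V=164.8869), down 157.0416 (V=94.8176). Price 118.9575; hedge Δ=0.8439, bond B=-33.3670.
  t=2,j=2: stock 275.9484 → up 367.0114 (V=102.0777), down 240.0751 (V=164.8869). Price 114.5009; hedge Δ=-0.4948, bond B=251.0426.
  t=1,j=0: stock 135.7200 → up 180.5076 (V=118.9575), down 118.0764 (V=85.6109). Price 92.4416; hedge Δ=0.5341, bond B=19.9488.
  t=1,j=1: stock 207.4800 → up 275.9484 (V=114.5009), down 180.5076 (V=118.9575). Price 103.0430; hedge Δ=-0.0467, bond B=112.7312.
  t=0,j=0: stock 156.0000 → up 207.4800 (V=103.0430), down 135.7200 (V=92.4416). Price 87.1094; hedge Δ=0.1477, bond B=64.0629.
Self-financing check: at every node Δ·S+B equals the discounted successor values.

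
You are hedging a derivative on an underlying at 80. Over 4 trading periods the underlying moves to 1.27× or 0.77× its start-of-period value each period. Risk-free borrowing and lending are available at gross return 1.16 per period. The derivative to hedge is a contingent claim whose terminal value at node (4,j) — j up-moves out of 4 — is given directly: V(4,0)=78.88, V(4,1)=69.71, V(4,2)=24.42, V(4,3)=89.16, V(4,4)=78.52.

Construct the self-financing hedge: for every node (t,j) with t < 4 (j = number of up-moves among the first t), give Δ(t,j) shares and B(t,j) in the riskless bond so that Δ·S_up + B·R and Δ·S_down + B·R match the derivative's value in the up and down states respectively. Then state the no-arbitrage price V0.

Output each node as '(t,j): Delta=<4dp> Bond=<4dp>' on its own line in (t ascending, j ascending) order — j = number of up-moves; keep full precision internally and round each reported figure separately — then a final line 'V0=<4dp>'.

No-arbitrage ⇒ martingale measure with p* = (R−d)/(u−d) = 0.7800.
Payoff layer (t=4): V(4,0)=78.8800, V(4,1)=69.7100, V(4,2)=24.4200, V(4,3)=89.1600, V(4,4)=78.5200
Node (3,0) S=36.5226: V=(p*·69.7100+(1−p*)·78.8800)/1.16=61.8340; Δ=(69.7100−78.8800)/(46.3838−28.1224)=-0.5022; B=V−Δ·S=80.1740
Node (3,1) S=60.2386: V=(p*·24.4200+(1−p*)·69.7100)/1.16=29.6412; Δ=(24.4200−69.7100)/(76.5031−46.3838)=-1.5037; B=V−Δ·S=120.2212
Node (3,2) S=99.3546: V=(p*·89.1600+(1−p*)·24.4200)/1.16=64.5838; Δ=(89.1600−24.4200)/(126.1804−76.5031)=1.3032; B=V−Δ·S=-64.8962
Node (3,3) S=163.8706: V=(p*·78.5200+(1−p*)·89.1600)/1.16=69.7076; Δ=(78.5200−89.1600)/(208.1157−126.1804)=-0.1299; B=V−Δ·S=90.9876
Node (2,0) S=47.4320: V=(p*·29.6412+(1−p*)·61.8340)/1.16=31.6583; Δ=(29.6412−61.8340)/(60.2386−36.5226)=-1.3574; B=V−Δ·S=96.0438
Node (2,1) S=78.2320: V=(p*·64.5838+(1−p*)·29.6412)/1.16=49.0486; Δ=(64.5838−29.6412)/(99.3546−60.2386)=0.8933; B=V−Δ·S=-20.8365
Node (2,2) S=129.0320: V=(p*·69.7076+(1−p*)·64.5838)/1.16=59.1210; Δ=(69.7076−64.5838)/(163.8706−99.3546)=0.0794; B=V−Δ·S=48.8734
Node (1,0) S=61.6000: V=(p*·49.0486+(1−p*)·31.6583)/1.16=38.9851; Δ=(49.0486−31.6583)/(78.2320−47.4320)=0.5646; B=V−Δ·S=4.2044
Node (1,1) S=101.6000: V=(p*·59.1210+(1−p*)·49.0486)/1.16=49.0561; Δ=(59.1210−49.0486)/(129.0320−78.2320)=0.1983; B=V−Δ·S=28.9114
Node (0,0) S=80.0000: V=(p*·49.0561+(1−p*)·38.9851)/1.16=40.3797; Δ=(49.0561−38.9851)/(101.6000−61.6000)=0.2518; B=V−Δ·S=20.2378
Check: Δ(0,0)·S0 + B(0,0) = 40.3797 = V0.

(0,0): Delta=0.2518 Bond=20.2378
(1,0): Delta=0.5646 Bond=4.2044
(1,1): Delta=0.1983 Bond=28.9114
(2,0): Delta=-1.3574 Bond=96.0438
(2,1): Delta=0.8933 Bond=-20.8365
(2,2): Delta=0.0794 Bond=48.8734
(3,0): Delta=-0.5022 Bond=80.1740
(3,1): Delta=-1.5037 Bond=120.2212
(3,2): Delta=1.3032 Bond=-64.8962
(3,3): Delta=-0.1299 Bond=90.9876
V0=40.3797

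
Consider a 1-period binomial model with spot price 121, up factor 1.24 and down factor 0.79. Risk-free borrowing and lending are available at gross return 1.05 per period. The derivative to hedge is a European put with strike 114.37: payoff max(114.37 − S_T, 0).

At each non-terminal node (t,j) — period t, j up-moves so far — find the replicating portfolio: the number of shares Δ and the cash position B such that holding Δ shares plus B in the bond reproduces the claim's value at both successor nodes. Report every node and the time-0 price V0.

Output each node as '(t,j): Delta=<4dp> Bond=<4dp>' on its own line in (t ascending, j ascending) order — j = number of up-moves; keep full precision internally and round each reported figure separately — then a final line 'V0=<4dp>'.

(0,0): Delta=-0.3449 Bond=49.2851
V0=7.5517

The replicating-portfolio and risk-neutral prices coincide; use p* = (1.05−0.79)/(1.24−0.79) = 0.5778 for the latter.
Payoff layer (t=1): V(1,0)=18.7800, V(1,1)=0.0000
  t=0,j=0: stock 121.0000 → up 150.0400 (V=0.0000), down 95.5900 (V=18.7800). Price 7.5517; hedge Δ=-0.3449, bond B=49.2851.
Self-financing check: at every node Δ·S+B equals the discounted successor values.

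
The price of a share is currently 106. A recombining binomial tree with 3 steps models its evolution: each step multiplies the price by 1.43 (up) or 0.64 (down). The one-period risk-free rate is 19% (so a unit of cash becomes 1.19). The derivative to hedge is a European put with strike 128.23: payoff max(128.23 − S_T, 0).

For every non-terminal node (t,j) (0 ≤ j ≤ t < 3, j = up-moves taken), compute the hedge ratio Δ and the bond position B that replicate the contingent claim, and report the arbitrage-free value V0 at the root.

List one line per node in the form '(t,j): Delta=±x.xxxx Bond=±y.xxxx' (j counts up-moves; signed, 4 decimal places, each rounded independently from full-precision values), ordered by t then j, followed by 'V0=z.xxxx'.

(0,0): Delta=-0.2626 Bond=37.0768
(1,0): Delta=-0.8854 Bond=86.3711
(1,1): Delta=-0.1410 Bond=25.6851
(2,0): Delta=-1.0000 Bond=107.7563
(2,1): Delta=-0.8630 Bond=100.6108
(2,2): Delta=0.0000 Bond=0.0000
V0=9.2372

Under the risk-neutral measure, an up-move has probability p* = (R−d)/(u−d) = 0.6962 and values discount at R = 1.19.
Terminal values V(3,·): V(3,0)=100.4427, V(3,1)=66.1428, V(3,2)=0.0000, V(3,3)=0.0000
Node (2,0) S=43.4176: V=(p*·66.1428+(1−p*)·100.4427)/1.19=64.3387; Δ=(66.1428−100.4427)/(62.0872−27.7873)=-1.0000; B=V−Δ·S=107.7563
Node (2,1) S=97.0112: V=(p*·0.0000+(1−p*)·66.1428)/1.19=16.8857; Δ=(0.0000−66.1428)/(138.7260−62.0872)=-0.8630; B=V−Δ·S=100.6108
Node (2,2) S=216.7594: V=(p*·0.0000+(1−p*)·0.0000)/1.19=0.0000; Δ=(0.0000−0.0000)/(309.9659−138.7260)=0.0000; B=V−Δ·S=0.0000
Node (1,0) S=67.8400: V=(p*·16.8857+(1−p*)·64.3387)/1.19=26.3041; Δ=(16.8857−64.3387)/(97.0112−43.4176)=-0.8854; B=V−Δ·S=86.3711
Node (1,1) S=151.5800: V=(p*·0.0000+(1−p*)·16.8857)/1.19=4.3108; Δ=(0.0000−16.8857)/(216.7594−97.0112)=-0.1410; B=V−Δ·S=25.6851
Node (0,0) S=106.0000: V=(p*·4.3108+(1−p*)·26.3041)/1.19=9.2372; Δ=(4.3108−26.3041)/(151.5800−67.8400)=-0.2626; B=V−Δ·S=37.0768
Each (Δ,B) replicates both successor values, so the strategy is self-financing and V0 is arbitrage-free.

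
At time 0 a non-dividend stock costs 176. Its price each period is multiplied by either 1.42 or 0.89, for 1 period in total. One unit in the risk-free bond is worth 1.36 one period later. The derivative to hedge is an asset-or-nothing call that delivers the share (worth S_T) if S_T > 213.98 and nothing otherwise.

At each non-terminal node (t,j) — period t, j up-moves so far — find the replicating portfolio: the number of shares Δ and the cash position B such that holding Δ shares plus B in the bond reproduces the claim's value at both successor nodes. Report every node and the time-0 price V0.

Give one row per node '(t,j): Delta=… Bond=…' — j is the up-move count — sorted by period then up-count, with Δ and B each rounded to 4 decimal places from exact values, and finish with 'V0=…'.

The replicating-portfolio and risk-neutral prices coincide; use p* = (1.36−0.89)/(1.42−0.89) = 0.8868 for the latter.
Terminal values V(1,·): V(1,0)=0.0000, V(1,1)=249.9200
  t=0,j=0: stock 176.0000 → up 249.9200 (V=249.9200), down 156.6400 (V=0.0000). Price 162.9612; hedge Δ=2.6792, bond B=-308.5860.
Self-financing check: at every node Δ·S+B equals the discounted successor values.

(0,0): Delta=2.6792 Bond=-308.5860
V0=162.9612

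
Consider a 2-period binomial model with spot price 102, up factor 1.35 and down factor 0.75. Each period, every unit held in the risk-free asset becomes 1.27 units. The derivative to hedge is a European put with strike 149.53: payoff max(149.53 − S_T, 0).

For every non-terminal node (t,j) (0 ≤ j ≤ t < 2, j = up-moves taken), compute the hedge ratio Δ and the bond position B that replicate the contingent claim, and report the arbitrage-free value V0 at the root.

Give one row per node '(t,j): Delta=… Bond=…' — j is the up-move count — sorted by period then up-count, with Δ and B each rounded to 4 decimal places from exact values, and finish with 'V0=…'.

(0,0): Delta=-0.5945 Bond=68.2836
(1,0): Delta=-1.0000 Bond=117.7402
(1,1): Delta=-0.5599 Bond=81.9478
V0=7.6436

Under the risk-neutral measure, an up-move has probability p* = (R−d)/(u−d) = 0.8667 and values discount at R = 1.27.
At expiry t=2: V(2,0)=92.1550, V(2,1)=46.2550, V(2,2)=0.0000
  t=1,j=0: stock 76.5000 → up 103.2750 (V=46.2550), down 57.3750 (V=92.1550). Price 41.2402; hedge Δ=-1.0000, bond B=117.7402.
  t=1,j=1: stock 137.7000 → up 185.8950 (V=0.0000), down 103.2750 (V=46.2550). Price 4.8562; hedge Δ=-0.5599, bond B=81.9478.
  t=0,j=0: stock 102.0000 → up 137.7000 (V=4.8562), down 76.5000 (V=41.2402). Price 7.6436; hedge Δ=-0.5945, bond B=68.2836.
Each (Δ,B) replicates both successor values, so the strategy is self-financing and V0 is arbitrage-free.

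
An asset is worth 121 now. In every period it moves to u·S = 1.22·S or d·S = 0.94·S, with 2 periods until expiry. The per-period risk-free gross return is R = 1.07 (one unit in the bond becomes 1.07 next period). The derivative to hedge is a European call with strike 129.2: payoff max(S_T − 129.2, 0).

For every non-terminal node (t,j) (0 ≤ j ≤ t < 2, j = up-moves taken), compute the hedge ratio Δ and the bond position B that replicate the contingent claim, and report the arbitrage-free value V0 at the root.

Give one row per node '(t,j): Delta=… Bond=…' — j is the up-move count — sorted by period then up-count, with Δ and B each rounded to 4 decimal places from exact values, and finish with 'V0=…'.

(0,0): Delta=0.6707 Bond=-67.4156
(1,0): Delta=0.3003 Bond=-30.0034
(1,1): Delta=1.0000 Bond=-120.7477
V0=13.7377

No-arbitrage ⇒ martingale measure with p* = (R−d)/(u−d) = 0.4643.
Terminal payoffs: V(2,0)=0.0000, V(2,1)=9.5628, V(2,2)=50.8964
Node (1,0) S=113.7400: V=(p*·9.5628+(1−p*)·0.0000)/1.07=4.1494; Δ=(9.5628−0.0000)/(138.7628−106.9156)=0.3003; B=V−Δ·S=-30.0034
Node (1,1) S=147.6200: V=(p*·50.8964+(1−p*)·9.5628)/1.07=26.8723; Δ=(50.8964−9.5628)/(180.0964−138.7628)=1.0000; B=V−Δ·S=-120.7477
Node (0,0) S=121.0000: V=(p*·26.8723+(1−p*)·4.1494)/1.07=13.7377; Δ=(26.8723−4.1494)/(147.6200−113.7400)=0.6707; B=V−Δ·S=-67.4156
Self-financing check: at every node Δ·S+B equals the discounted successor values.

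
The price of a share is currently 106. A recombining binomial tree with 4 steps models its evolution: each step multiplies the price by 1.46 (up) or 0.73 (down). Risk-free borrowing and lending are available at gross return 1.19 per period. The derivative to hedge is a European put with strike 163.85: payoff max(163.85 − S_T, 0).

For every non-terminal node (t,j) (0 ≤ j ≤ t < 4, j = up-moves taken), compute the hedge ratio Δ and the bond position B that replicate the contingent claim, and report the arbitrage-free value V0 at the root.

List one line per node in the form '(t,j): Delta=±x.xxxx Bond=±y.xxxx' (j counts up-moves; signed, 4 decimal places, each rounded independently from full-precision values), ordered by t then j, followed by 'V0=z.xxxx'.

(0,0): Delta=-0.2779 Bond=44.3528
(1,0): Delta=-0.6179 Bond=79.0955
(1,1): Delta=-0.1781 Bond=37.3336
(2,0): Delta=-1.0000 Bond=115.7051
(2,1): Delta=-0.5058 Bond=81.4562
(2,2): Delta=-0.0819 Bond=22.6924
(3,0): Delta=-1.0000 Bond=137.6891
(3,1): Delta=-1.0000 Bond=137.6891
(3,2): Delta=-0.3608 Bond=73.0109
(3,3): Delta=0.0000 Bond=0.0000
V0=14.8998

Since d<R<u, set p* = (R−d)/(u−d) = 0.6301; price each node as the discounted p*-expectation of its children.
Payoff layer (t=4): V(4,0)=133.7479, V(4,1)=103.6457, V(4,2)=43.4415, V(4,3)=0.0000, V(4,4)=0.0000
(3,0): S=41.2358. Δ = (V_up−V_dn)/(S_up−S_dn) = (103.6457−133.7479)/(60.2043−30.1021) = -1.0000. V = [p*·103.6457 + (1−p*)·133.7479]/1.19 = 96.4533. B = V − Δ·S = 137.6891.
(3,1): S=82.4716. Δ = (V_up−V_dn)/(S_up−S_dn) = (43.4415−103.6457)/(120.4085−60.2043) = -1.0000. V = [p*·43.4415 + (1−p*)·103.6457]/1.19 = 55.2175. B = V − Δ·S = 137.6891.
(3,2): S=164.9432. Δ = (V_up−V_dn)/(S_up−S_dn) = (0.0000−43.4415)/(240.8171−120.4085) = -0.3608. V = [p*·0.0000 + (1−p*)·43.4415]/1.19 = 13.5020. B = V − Δ·S = 73.0109.
(3,3): S=329.8864. Δ = (V_up−V_dn)/(S_up−S_dn) = (0.0000−0.0000)/(481.6342−240.8171) = 0.0000. V = [p*·0.0000 + (1−p*)·0.0000]/1.19 = 0.0000. B = V − Δ·S = 0.0000.
(2,0): S=56.4874. Δ = (V_up−V_dn)/(S_up−S_dn) = (55.2175−96.4533)/(82.4716−41.2358) = -1.0000. V = [p*·55.2175 + (1−p*)·96.4533]/1.19 = 59.2177. B = V − Δ·S = 115.7051.
(2,1): S=112.9748. Δ = (V_up−V_dn)/(S_up−S_dn) = (13.5020−55.2175)/(164.9432−82.4716) = -0.5058. V = [p*·13.5020 + (1−p*)·55.2175]/1.19 = 24.3118. B = V − Δ·S = 81.4562.
(2,2): S=225.9496. Δ = (V_up−V_dn)/(S_up−S_dn) = (0.0000−13.5020)/(329.8864−164.9432) = -0.0819. V = [p*·0.0000 + (1−p*)·13.5020]/1.19 = 4.1965. B = V − Δ·S = 22.6924.
(1,0): S=77.3800. Δ = (V_up−V_dn)/(S_up−S_dn) = (24.3118−59.2177)/(112.9748−56.4874) = -0.6179. V = [p*·24.3118 + (1−p*)·59.2177]/1.19 = 31.2792. B = V − Δ·S = 79.0955.
(1,1): S=154.7600. Δ = (V_up−V_dn)/(S_up−S_dn) = (4.1965−24.3118)/(225.9496−112.9748) = -0.1781. V = [p*·4.1965 + (1−p*)·24.3118]/1.19 = 9.7785. B = V − Δ·S = 37.3336.
(0,0): S=106.0000. Δ = (V_up−V_dn)/(S_up−S_dn) = (9.7785−31.2792)/(154.7600−77.3800) = -0.2779. V = [p*·9.7785 + (1−p*)·31.2792]/1.19 = 14.8998. B = V − Δ·S = 44.3528.
Root portfolio cost Δ·106+B reproduces V0=14.8998.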